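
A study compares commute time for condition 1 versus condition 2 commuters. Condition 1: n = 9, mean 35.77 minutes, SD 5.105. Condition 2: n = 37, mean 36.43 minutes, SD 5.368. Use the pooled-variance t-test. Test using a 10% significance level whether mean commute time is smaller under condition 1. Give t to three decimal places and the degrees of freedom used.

t = -0.334, df = 44

Let group 1 = condition 1, group 2 = condition 2. H0: μ_1 = μ_2; H1: μ_1 < μ_2 (two-sample pooled-variance t-test, left-tailed).
s_p² = [(9−1)·5.105² + (37−1)·5.368²]/(9+37−2) = 28.3146
t = (35.77 − 36.43)/√[28.3146·(1/9 + 1/37)] = -0.334
df = n₁ + n₂ − 2 = 44
p-value = P(T ≤ -0.334) ≈ 0.370
Since p ≈ 0.370 > α = 0.1, fail to reject H0; the evidence is not statistically significant.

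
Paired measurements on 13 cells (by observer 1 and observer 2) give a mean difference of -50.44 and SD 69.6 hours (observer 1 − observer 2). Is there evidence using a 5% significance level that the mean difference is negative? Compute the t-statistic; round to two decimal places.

-2.61

H0: μ_d = 0; H1: μ_d < 0 (paired t-test on the differences, left-tailed).
t = d̄/(s_d/√n) = -50.44/(69.6/√13) = -2.61
df = n − 1 = 12
p-value = P(T ≤ -2.61) ≈ 0.0113
Since p ≈ 0.0113 < α = 0.05, reject H0; the evidence is statistically significant.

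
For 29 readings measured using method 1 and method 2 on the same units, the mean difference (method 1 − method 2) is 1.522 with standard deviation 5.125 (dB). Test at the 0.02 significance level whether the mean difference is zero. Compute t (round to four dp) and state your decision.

H0: μ_d = 0; H1: μ_d ≠ 0 (paired t-test on the differences, two-sided).
t = d̄/(s_d/√n) = 1.522/(5.125/√29) = 1.5993
df = n − 1 = 28
Two-sided p-value ≈ 0.121
Since p ≈ 0.121 > α = 0.02, fail to reject H0; the evidence is not statistically significant.

t = 1.5993; fail to reject H0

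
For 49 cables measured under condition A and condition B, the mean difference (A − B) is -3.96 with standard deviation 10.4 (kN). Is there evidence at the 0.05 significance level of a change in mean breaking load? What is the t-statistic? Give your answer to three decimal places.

-2.665

H0: μ_d = 0; H1: μ_d ≠ 0 (paired t-test on the differences, two-sided).
t = d̄/(s_d/√n) = -3.96/(10.4/√49) = -2.665
df = n − 1 = 48
Two-sided p-value ≈ 0.0104
Since p ≈ 0.0104 < α = 0.05, reject H0; the data support H1.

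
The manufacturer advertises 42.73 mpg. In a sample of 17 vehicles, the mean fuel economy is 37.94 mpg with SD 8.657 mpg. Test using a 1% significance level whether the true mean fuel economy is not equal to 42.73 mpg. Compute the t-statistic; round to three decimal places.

-2.281

H0: μ = 42.73; H1: μ ≠ 42.73 (one-sample t-test, two-sided).
t = (x̄ − μ₀)/(s/√n) = (37.94 − 42.73)/(8.657/√17) = -2.281
df = n − 1 = 16
Two-sided p-value ≈ 0.037
Since p ≈ 0.037 > α = 0.01, fail to reject H0; the data do not provide sufficient evidence against H0.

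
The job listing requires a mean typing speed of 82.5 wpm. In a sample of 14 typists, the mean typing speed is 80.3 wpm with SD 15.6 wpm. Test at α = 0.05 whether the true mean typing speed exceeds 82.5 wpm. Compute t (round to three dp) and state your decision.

H0: μ = 82.5; H1: μ > 82.5 (one-sample t-test, right-tailed).
t = (x̄ − μ₀)/(s/√n) = (80.3 − 82.5)/(15.6/√14) = -0.528
df = n − 1 = 13
p-value = P(T ≥ -0.528) ≈ 0.697
Since p ≈ 0.697 > α = 0.05, fail to reject H0; the data do not provide sufficient evidence against H0.

t = -0.528; fail to reject H0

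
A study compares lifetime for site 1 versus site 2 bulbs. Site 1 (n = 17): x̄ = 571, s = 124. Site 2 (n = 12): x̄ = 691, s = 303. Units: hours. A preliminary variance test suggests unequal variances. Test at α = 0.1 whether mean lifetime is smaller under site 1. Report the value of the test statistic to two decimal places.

-1.30

Let group 1 = site 1, group 2 = site 2. H0: μ_1 = μ_2; H1: μ_1 < μ_2 (Welch's two-sample t-test, left-tailed).
t = (x̄_1 − x̄_2)/√(s_1²/n_1 + s_2²/n_2) = (571 − 691)/√(124²/17 + 303²/12) = -1.30
Welch–Satterthwaite df ≈ 13.62
p-value = P(T ≤ -1.30) ≈ 0.1080
Since p ≈ 0.1080 > α = 0.1, fail to reject H0; the data do not provide sufficient evidence against H0.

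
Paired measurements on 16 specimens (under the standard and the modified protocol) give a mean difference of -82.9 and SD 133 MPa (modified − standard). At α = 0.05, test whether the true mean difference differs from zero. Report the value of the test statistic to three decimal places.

H0: μ_d = 0; H1: μ_d ≠ 0 (paired t-test on the differences, two-sided).
t = d̄/(s_d/√n) = -82.9/(133/√16) = -2.493
df = n − 1 = 15
Two-sided p-value ≈ 0.025
Since p ≈ 0.025 < α = 0.05, reject H0; the data support H1.

-2.493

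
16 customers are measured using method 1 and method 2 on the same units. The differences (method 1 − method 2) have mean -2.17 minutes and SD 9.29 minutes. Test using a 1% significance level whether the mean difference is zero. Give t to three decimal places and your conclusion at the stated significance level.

t = -0.934; fail to reject H0

H0: μ_d = 0; H1: μ_d ≠ 0 (paired t-test on the differences, two-sided).
t = d̄/(s_d/√n) = -2.17/(9.29/√16) = -0.934
df = n − 1 = 15
Two-sided p-value ≈ 0.3649
Since p ≈ 0.3649 > α = 0.01, fail to reject H0; the evidence is not statistically significant.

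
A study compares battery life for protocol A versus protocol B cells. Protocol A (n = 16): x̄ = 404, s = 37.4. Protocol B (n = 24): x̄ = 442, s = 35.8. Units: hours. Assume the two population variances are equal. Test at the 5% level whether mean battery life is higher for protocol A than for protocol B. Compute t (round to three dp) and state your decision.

Let group 1 = protocol A, group 2 = protocol B. H0: μ_1 = μ_2; H1: μ_1 > μ_2 (two-sample pooled-variance t-test, right-tailed).
s_p² = [(16−1)·37.4² + (24−1)·35.8²]/(16+24−2) = 1327.87
t = (404 − 442)/√[1327.87·(1/16 + 1/24)] = -3.231
df = n₁ + n₂ − 2 = 38
p-value = P(T ≥ -3.231) ≈ 0.999
Since p ≈ 0.999 > α = 0.05, fail to reject H0; the data do not provide sufficient evidence against H0.

t = -3.231; fail to reject H0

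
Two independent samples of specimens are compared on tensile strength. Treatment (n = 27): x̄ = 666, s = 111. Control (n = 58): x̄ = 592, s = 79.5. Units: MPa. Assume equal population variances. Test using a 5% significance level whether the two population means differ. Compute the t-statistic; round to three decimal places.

3.508

Let group 1 = treatment, group 2 = control. H0: μ_1 = μ_2; H1: μ_1 ≠ μ_2 (two-sample pooled-variance t-test, two-sided).
s_p² = [(27−1)·111² + (58−1)·79.5²]/(27+58−2) = 8200
t = (666 − 592)/√[8200·(1/27 + 1/58)] = 3.508
df = n₁ + n₂ − 2 = 83
Two-sided p-value ≈ 0.0007
Since p ≈ 0.0007 < α = 0.05, reject H0; the data support H1.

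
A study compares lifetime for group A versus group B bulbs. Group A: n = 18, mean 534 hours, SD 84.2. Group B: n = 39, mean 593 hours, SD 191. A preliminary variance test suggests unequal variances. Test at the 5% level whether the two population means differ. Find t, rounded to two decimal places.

-1.62

Let group 1 = group A, group 2 = group B. H0: μ_1 = μ_2; H1: μ_1 ≠ μ_2 (Welch's two-sample t-test, two-sided).
t = (x̄_1 − x̄_2)/√(s_1²/n_1 + s_2²/n_2) = (534 − 593)/√(84.2²/18 + 191²/39) = -1.62
Welch–Satterthwaite df ≈ 54.96
Two-sided p-value ≈ 0.111
Since p ≈ 0.111 > α = 0.05, fail to reject H0; the evidence is not statistically significant.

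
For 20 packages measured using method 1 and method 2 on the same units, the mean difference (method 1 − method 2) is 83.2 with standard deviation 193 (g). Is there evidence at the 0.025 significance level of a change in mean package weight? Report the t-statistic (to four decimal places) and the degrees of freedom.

H0: μ_d = 0; H1: μ_d ≠ 0 (paired t-test on the differences, two-sided).
t = d̄/(s_d/√n) = 83.2/(193/√20) = 1.9279
df = n − 1 = 19
Two-sided p-value ≈ 0.0690
Since p ≈ 0.0690 > α = 0.025, fail to reject H0; the data do not provide sufficient evidence against H0.

t = 1.9279, df = 19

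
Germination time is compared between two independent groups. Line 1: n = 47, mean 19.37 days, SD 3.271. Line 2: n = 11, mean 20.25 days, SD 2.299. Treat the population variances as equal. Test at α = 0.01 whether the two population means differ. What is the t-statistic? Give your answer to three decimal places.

-0.842

Let group 1 = line 1, group 2 = line 2. H0: μ_1 = μ_2; H1: μ_1 ≠ μ_2 (two-sample pooled-variance t-test, two-sided).
s_p² = [(47−1)·3.271² + (11−1)·2.299²]/(47+11−2) = 9.73265
t = (19.37 − 20.25)/√[9.73265·(1/47 + 1/11)] = -0.842
df = n₁ + n₂ − 2 = 56
Two-sided p-value ≈ 0.4033
Since p ≈ 0.4033 > α = 0.01, fail to reject H0; the data do not provide sufficient evidence against H0.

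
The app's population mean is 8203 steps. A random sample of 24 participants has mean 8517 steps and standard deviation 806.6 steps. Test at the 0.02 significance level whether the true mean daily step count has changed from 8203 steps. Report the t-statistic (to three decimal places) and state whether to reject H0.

t = 1.907; fail to reject H0

H0: μ = 8203; H1: μ ≠ 8203 (one-sample t-test, two-sided).
t = (x̄ − μ₀)/(s/√n) = (8517 − 8203)/(806.6/√24) = 1.907
df = n − 1 = 23
Two-sided p-value ≈ 0.0691
Since p ≈ 0.0691 > α = 0.02, fail to reject H0; the evidence is not statistically significant.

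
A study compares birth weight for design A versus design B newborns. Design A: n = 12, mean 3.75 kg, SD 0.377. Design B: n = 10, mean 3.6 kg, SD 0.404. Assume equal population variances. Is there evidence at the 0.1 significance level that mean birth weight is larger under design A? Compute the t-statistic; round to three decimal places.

Let group 1 = design A, group 2 = design B. H0: μ_1 = μ_2; H1: μ_1 > μ_2 (two-sample pooled-variance t-test, right-tailed).
s_p² = [(12−1)·0.377² + (10−1)·0.404²]/(12+10−2) = 0.151618
t = (3.75 − 3.6)/√[0.151618·(1/12 + 1/10)] = 0.900
df = n₁ + n₂ − 2 = 20
p-value = P(T ≥ 0.900) ≈ 0.1895
Since p ≈ 0.1895 > α = 0.1, fail to reject H0; the evidence is not statistically significant.

0.900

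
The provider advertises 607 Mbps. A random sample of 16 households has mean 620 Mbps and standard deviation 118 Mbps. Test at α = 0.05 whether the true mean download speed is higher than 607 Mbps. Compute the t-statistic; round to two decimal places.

0.44

H0: μ = 607; H1: μ > 607 (one-sample t-test, right-tailed).
t = (x̄ − μ₀)/(s/√n) = (620 − 607)/(118/√16) = 0.44
df = n − 1 = 15
p-value = P(T ≥ 0.44) ≈ 0.3329
Since p ≈ 0.3329 > α = 0.05, fail to reject H0; the evidence is not statistically significant.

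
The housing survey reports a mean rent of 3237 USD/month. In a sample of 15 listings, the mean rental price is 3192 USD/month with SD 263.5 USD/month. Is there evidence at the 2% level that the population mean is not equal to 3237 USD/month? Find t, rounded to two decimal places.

-0.66

H0: μ = 3237; H1: μ ≠ 3237 (one-sample t-test, two-sided).
t = (x̄ − μ₀)/(s/√n) = (3192 − 3237)/(263.5/√15) = -0.66
df = n − 1 = 14
Two-sided p-value ≈ 0.5191
Since p ≈ 0.5191 > α = 0.02, fail to reject H0; the data do not provide sufficient evidence against H0.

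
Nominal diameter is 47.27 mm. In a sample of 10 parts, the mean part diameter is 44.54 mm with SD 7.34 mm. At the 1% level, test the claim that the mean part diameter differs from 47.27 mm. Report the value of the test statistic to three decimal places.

H0: μ = 47.27; H1: μ ≠ 47.27 (one-sample t-test, two-sided).
t = (x̄ − μ₀)/(s/√n) = (44.54 − 47.27)/(7.34/√10) = -1.176
df = n − 1 = 9
Two-sided p-value ≈ 0.270
Since p ≈ 0.270 > α = 0.01, fail to reject H0; the evidence is not statistically significant.

-1.176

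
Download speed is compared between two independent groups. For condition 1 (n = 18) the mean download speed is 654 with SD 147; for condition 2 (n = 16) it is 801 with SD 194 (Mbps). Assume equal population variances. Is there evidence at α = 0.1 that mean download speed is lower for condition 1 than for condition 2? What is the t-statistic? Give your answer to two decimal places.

Let group 1 = condition 1, group 2 = condition 2. H0: μ_1 = μ_2; H1: μ_1 < μ_2 (two-sample pooled-variance t-test, left-tailed).
s_p² = [(18−1)·147² + (16−1)·194²]/(18+16−2) = 29121.7
t = (654 − 801)/√[29121.7·(1/18 + 1/16)] = -2.51
df = n₁ + n₂ − 2 = 32
p-value = P(T ≤ -2.51) ≈ 0.009
Since p ≈ 0.009 < α = 0.1, reject H0; the data support H1.

-2.51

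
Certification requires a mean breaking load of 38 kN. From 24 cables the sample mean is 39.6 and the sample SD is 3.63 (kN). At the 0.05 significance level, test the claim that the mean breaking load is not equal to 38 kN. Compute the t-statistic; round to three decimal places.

2.159

H0: μ = 38; H1: μ ≠ 38 (one-sample t-test, two-sided).
t = (x̄ − μ₀)/(s/√n) = (39.6 − 38)/(3.63/√24) = 2.159
df = n − 1 = 23
Two-sided p-value ≈ 0.0415
Since p ≈ 0.0415 < α = 0.05, reject H0; the evidence is statistically significant.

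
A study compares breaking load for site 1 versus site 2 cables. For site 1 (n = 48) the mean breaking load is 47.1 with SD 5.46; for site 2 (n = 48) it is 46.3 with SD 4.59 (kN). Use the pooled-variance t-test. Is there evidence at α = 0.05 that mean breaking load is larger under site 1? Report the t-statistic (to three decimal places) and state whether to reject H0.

t = 0.777; fail to reject H0

Let group 1 = site 1, group 2 = site 2. H0: μ_1 = μ_2; H1: μ_1 > μ_2 (two-sample pooled-variance t-test, right-tailed).
s_p² = [(48−1)·5.46² + (48−1)·4.59²]/(48+48−2) = 25.4398
t = (47.1 − 46.3)/√[25.4398·(1/48 + 1/48)] = 0.777
df = n₁ + n₂ − 2 = 94
p-value = P(T ≥ 0.777) ≈ 0.2195
Since p ≈ 0.2195 > α = 0.05, fail to reject H0; the data do not provide sufficient evidence against H0.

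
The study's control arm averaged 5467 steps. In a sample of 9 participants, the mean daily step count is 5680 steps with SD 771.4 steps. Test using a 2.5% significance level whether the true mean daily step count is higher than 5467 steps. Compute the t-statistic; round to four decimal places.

H0: μ = 5467; H1: μ > 5467 (one-sample t-test, right-tailed).
t = (x̄ − μ₀)/(s/√n) = (5680 − 5467)/(771.4/√9) = 0.8284
df = n − 1 = 8
p-value = P(T ≥ 0.8284) ≈ 0.2157
Since p ≈ 0.2157 > α = 0.025, fail to reject H0; the data do not provide sufficient evidence against H0.

0.8284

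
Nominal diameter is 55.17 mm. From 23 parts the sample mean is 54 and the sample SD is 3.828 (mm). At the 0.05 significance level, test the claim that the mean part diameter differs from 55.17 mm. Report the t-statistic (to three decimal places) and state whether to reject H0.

t = -1.466; fail to reject H0

H0: μ = 55.17; H1: μ ≠ 55.17 (one-sample t-test, two-sided).
t = (x̄ − μ₀)/(s/√n) = (54 − 55.17)/(3.828/√23) = -1.466
df = n − 1 = 22
Two-sided p-value ≈ 0.1568
Since p ≈ 0.1568 > α = 0.05, fail to reject H0; the evidence is not statistically significant.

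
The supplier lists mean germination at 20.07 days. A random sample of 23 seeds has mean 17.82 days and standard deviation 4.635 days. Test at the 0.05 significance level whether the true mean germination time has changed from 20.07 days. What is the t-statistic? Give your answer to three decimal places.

H0: μ = 20.07; H1: μ ≠ 20.07 (one-sample t-test, two-sided).
t = (x̄ − μ₀)/(s/√n) = (17.82 − 20.07)/(4.635/√23) = -2.328
df = n − 1 = 22
Two-sided p-value ≈ 0.030
Since p ≈ 0.030 < α = 0.05, reject H0; the data support H1.

-2.328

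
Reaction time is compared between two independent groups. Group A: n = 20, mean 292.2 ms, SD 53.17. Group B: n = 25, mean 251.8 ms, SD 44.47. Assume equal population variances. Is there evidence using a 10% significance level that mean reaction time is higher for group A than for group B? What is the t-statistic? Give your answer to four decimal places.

2.7762

Let group 1 = group A, group 2 = group B. H0: μ_1 = μ_2; H1: μ_1 > μ_2 (two-sample pooled-variance t-test, right-tailed).
s_p² = [(20−1)·53.17² + (25−1)·44.47²]/(20+25−2) = 2352.93
t = (292.2 − 251.8)/√[2352.93·(1/20 + 1/25)] = 2.7762
df = n₁ + n₂ − 2 = 43
p-value = P(T ≥ 2.7762) ≈ 0.0041
Since p ≈ 0.0041 < α = 0.1, reject H0; the evidence is statistically significant.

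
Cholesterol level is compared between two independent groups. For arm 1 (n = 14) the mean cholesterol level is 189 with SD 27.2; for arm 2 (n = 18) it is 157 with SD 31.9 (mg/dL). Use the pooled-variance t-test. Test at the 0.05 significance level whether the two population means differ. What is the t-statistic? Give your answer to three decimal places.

Let group 1 = arm 1, group 2 = arm 2. H0: μ_1 = μ_2; H1: μ_1 ≠ μ_2 (two-sample pooled-variance t-test, two-sided).
s_p² = [(14−1)·27.2² + (18−1)·31.9²]/(14+18−2) = 897.243
t = (189 − 157)/√[897.243·(1/14 + 1/18)] = 2.998
df = n₁ + n₂ − 2 = 30
Two-sided p-value ≈ 0.005
Since p ≈ 0.005 < α = 0.05, reject H0; the evidence is statistically significant.

2.998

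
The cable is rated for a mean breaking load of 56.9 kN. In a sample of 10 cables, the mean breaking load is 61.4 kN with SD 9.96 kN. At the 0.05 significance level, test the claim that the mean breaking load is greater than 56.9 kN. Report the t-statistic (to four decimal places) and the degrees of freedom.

t = 1.4287, df = 9

H0: μ = 56.9; H1: μ > 56.9 (one-sample t-test, right-tailed).
t = (x̄ − μ₀)/(s/√n) = (61.4 − 56.9)/(9.96/√10) = 1.4287
df = n − 1 = 9
p-value = P(T ≥ 1.4287) ≈ 0.0934
Since p ≈ 0.0934 > α = 0.05, fail to reject H0; the evidence is not statistically significant.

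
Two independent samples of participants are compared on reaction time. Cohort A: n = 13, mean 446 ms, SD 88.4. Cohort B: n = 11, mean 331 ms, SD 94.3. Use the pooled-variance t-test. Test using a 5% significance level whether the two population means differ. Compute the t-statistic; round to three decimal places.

Let group 1 = cohort A, group 2 = cohort B. H0: μ_1 = μ_2; H1: μ_1 ≠ μ_2 (two-sample pooled-variance t-test, two-sided).
s_p² = [(13−1)·88.4² + (11−1)·94.3²]/(13+11−2) = 8304.53
t = (446 − 331)/√[8304.53·(1/13 + 1/11)] = 3.080
df = n₁ + n₂ − 2 = 22
Two-sided p-value ≈ 0.0055
Since p ≈ 0.0055 < α = 0.05, reject H0; the evidence is statistically significant.

3.080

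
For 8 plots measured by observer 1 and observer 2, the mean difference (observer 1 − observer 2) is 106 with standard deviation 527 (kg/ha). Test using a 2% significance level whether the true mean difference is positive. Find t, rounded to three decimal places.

H0: μ_d = 0; H1: μ_d > 0 (paired t-test on the differences, right-tailed).
t = d̄/(s_d/√n) = 106/(527/√8) = 0.569
df = n − 1 = 7
p-value = P(T ≥ 0.569) ≈ 0.2936
Since p ≈ 0.2936 > α = 0.02, fail to reject H0; the data do not provide sufficient evidence against H0.

0.569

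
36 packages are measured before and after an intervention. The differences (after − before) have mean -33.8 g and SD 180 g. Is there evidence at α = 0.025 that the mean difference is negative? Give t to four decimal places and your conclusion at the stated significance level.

H0: μ_d = 0; H1: μ_d < 0 (paired t-test on the differences, left-tailed).
t = d̄/(s_d/√n) = -33.8/(180/√36) = -1.1267
df = n − 1 = 35
p-value = P(T ≤ -1.1267) ≈ 0.134
Since p ≈ 0.134 > α = 0.025, fail to reject H0; the data do not provide sufficient evidence against H0.

t = -1.1267; fail to reject H0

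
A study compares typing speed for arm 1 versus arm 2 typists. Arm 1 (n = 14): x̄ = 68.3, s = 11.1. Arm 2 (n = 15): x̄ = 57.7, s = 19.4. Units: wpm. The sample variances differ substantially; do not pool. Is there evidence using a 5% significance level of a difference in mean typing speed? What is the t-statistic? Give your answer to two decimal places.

1.82

Let group 1 = arm 1, group 2 = arm 2. H0: μ_1 = μ_2; H1: μ_1 ≠ μ_2 (Welch's two-sample t-test, two-sided).
t = (x̄_1 − x̄_2)/√(s_1²/n_1 + s_2²/n_2) = (68.3 − 57.7)/√(11.1²/14 + 19.4²/15) = 1.82
Welch–Satterthwaite df ≈ 22.56
Two-sided p-value ≈ 0.082
Since p ≈ 0.082 > α = 0.05, fail to reject H0; the data do not provide sufficient evidence against H0.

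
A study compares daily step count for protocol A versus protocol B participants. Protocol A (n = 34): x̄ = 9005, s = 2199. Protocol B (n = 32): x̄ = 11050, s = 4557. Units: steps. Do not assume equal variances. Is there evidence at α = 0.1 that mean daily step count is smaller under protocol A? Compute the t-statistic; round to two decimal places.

-2.30

Let group 1 = protocol A, group 2 = protocol B. H0: μ_1 = μ_2; H1: μ_1 < μ_2 (Welch's two-sample t-test, left-tailed).
t = (x̄_1 − x̄_2)/√(s_1²/n_1 + s_2²/n_2) = (9005 − 11050)/√(2199²/34 + 4557²/32) = -2.30
Welch–Satterthwaite df ≈ 44.09
p-value = P(T ≤ -2.30) ≈ 0.0131
Since p ≈ 0.0131 < α = 0.1, reject H0; the data support H1.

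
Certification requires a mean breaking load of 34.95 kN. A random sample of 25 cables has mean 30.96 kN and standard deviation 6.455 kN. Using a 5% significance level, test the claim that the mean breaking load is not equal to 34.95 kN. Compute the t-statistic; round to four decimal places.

H0: μ = 34.95; H1: μ ≠ 34.95 (one-sample t-test, two-sided).
t = (x̄ − μ₀)/(s/√n) = (30.96 − 34.95)/(6.455/√25) = -3.0906
df = n − 1 = 24
Two-sided p-value ≈ 0.0050
Since p ≈ 0.0050 < α = 0.05, reject H0; the evidence is statistically significant.

-3.0906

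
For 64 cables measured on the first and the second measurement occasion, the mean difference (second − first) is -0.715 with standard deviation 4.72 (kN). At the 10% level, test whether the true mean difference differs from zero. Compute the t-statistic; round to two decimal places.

-1.21

H0: μ_d = 0; H1: μ_d ≠ 0 (paired t-test on the differences, two-sided).
t = d̄/(s_d/√n) = -0.715/(4.72/√64) = -1.21
df = n − 1 = 63
Two-sided p-value ≈ 0.2301
Since p ≈ 0.2301 > α = 0.1, fail to reject H0; the data do not provide sufficient evidence against H0.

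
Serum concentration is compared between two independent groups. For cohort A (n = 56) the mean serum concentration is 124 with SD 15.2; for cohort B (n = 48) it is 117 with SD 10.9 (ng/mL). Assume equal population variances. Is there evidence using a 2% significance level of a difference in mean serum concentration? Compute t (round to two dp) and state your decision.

Let group 1 = cohort A, group 2 = cohort B. H0: μ_1 = μ_2; H1: μ_1 ≠ μ_2 (two-sample pooled-variance t-test, two-sided).
s_p² = [(56−1)·15.2² + (48−1)·10.9²]/(56+48−2) = 179.326
t = (124 − 117)/√[179.326·(1/56 + 1/48)] = 2.66
df = n₁ + n₂ − 2 = 102
Two-sided p-value ≈ 0.009
Since p ≈ 0.009 < α = 0.02, reject H0; the evidence is statistically significant.

t = 2.66; reject H0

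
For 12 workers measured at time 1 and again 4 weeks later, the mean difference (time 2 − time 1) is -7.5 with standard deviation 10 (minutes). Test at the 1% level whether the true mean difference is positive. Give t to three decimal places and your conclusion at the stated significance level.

t = -2.598; fail to reject H0

H0: μ_d = 0; H1: μ_d > 0 (paired t-test on the differences, right-tailed).
t = d̄/(s_d/√n) = -7.5/(10/√12) = -2.598
df = n − 1 = 11
p-value = P(T ≥ -2.598) ≈ 0.9876
Since p ≈ 0.9876 > α = 0.01, fail to reject H0; the data do not provide sufficient evidence against H0.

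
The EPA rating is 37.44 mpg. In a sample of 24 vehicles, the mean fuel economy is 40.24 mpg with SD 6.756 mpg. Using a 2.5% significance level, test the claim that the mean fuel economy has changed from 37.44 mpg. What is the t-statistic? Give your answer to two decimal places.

H0: μ = 37.44; H1: μ ≠ 37.44 (one-sample t-test, two-sided).
t = (x̄ − μ₀)/(s/√n) = (40.24 − 37.44)/(6.756/√24) = 2.03
df = n − 1 = 23
Two-sided p-value ≈ 0.054
Since p ≈ 0.054 > α = 0.025, fail to reject H0; the evidence is not statistically significant.

2.03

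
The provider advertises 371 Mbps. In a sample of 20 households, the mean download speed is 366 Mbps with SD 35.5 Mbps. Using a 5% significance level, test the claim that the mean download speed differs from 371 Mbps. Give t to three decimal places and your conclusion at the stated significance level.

t = -0.630; fail to reject H0

H0: μ = 371; H1: μ ≠ 371 (one-sample t-test, two-sided).
t = (x̄ − μ₀)/(s/√n) = (366 − 371)/(35.5/√20) = -0.630
df = n − 1 = 19
Two-sided p-value ≈ 0.536
Since p ≈ 0.536 > α = 0.05, fail to reject H0; the data do not provide sufficient evidence against H0.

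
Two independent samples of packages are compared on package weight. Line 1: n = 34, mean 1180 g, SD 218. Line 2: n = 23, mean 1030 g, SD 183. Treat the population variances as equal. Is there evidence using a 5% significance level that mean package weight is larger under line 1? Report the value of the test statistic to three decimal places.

2.714

Let group 1 = line 1, group 2 = line 2. H0: μ_1 = μ_2; H1: μ_1 > μ_2 (two-sample pooled-variance t-test, right-tailed).
s_p² = [(34−1)·218² + (23−1)·183²]/(34+23−2) = 41910
t = (1180 − 1030)/√[41910·(1/34 + 1/23)] = 2.714
df = n₁ + n₂ − 2 = 55
p-value = P(T ≥ 2.714) ≈ 0.0044
Since p ≈ 0.0044 < α = 0.05, reject H0; the data support H1.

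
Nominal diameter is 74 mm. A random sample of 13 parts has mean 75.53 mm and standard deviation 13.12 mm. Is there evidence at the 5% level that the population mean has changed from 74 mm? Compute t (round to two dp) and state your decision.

H0: μ = 74; H1: μ ≠ 74 (one-sample t-test, two-sided).
t = (x̄ − μ₀)/(s/√n) = (75.53 − 74)/(13.12/√13) = 0.42
df = n − 1 = 12
Two-sided p-value ≈ 0.6816
Since p ≈ 0.6816 > α = 0.05, fail to reject H0; the evidence is not statistically significant.

t = 0.42; fail to reject H0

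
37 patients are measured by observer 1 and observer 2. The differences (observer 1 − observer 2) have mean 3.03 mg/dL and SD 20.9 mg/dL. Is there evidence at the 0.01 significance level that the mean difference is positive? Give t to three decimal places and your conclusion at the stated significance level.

t = 0.882; fail to reject H0

H0: μ_d = 0; H1: μ_d > 0 (paired t-test on the differences, right-tailed).
t = d̄/(s_d/√n) = 3.03/(20.9/√37) = 0.882
df = n − 1 = 36
p-value = P(T ≥ 0.882) ≈ 0.192
Since p ≈ 0.192 > α = 0.01, fail to reject H0; the evidence is not statistically significant.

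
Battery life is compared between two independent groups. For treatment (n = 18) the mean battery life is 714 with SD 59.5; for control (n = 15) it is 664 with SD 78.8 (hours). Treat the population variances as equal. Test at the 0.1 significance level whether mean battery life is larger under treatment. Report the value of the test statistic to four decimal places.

Let group 1 = treatment, group 2 = control. H0: μ_1 = μ_2; H1: μ_1 > μ_2 (two-sample pooled-variance t-test, right-tailed).
s_p² = [(18−1)·59.5² + (15−1)·78.8²]/(18+15−2) = 4745.69
t = (714 − 664)/√[4745.69·(1/18 + 1/15)] = 2.0761
df = n₁ + n₂ − 2 = 31
p-value = P(T ≥ 2.0761) ≈ 0.0231
Since p ≈ 0.0231 < α = 0.1, reject H0; the evidence is statistically significant.

2.0761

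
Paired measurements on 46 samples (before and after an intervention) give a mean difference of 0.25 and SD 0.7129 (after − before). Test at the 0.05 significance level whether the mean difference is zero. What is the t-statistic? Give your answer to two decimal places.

2.38

H0: μ_d = 0; H1: μ_d ≠ 0 (paired t-test on the differences, two-sided).
t = d̄/(s_d/√n) = 0.25/(0.7129/√46) = 2.38
df = n − 1 = 45
Two-sided p-value ≈ 0.022
Since p ≈ 0.022 < α = 0.05, reject H0; the evidence is statistically significant.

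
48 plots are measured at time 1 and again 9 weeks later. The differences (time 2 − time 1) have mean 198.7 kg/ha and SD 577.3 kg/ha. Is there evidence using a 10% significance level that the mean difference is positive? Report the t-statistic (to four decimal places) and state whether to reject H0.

t = 2.3846; reject H0

H0: μ_d = 0; H1: μ_d > 0 (paired t-test on the differences, right-tailed).
t = d̄/(s_d/√n) = 198.7/(577.3/√48) = 2.3846
df = n − 1 = 47
p-value = P(T ≥ 2.3846) ≈ 0.011
Since p ≈ 0.011 < α = 0.1, reject H0; the evidence is statistically significant.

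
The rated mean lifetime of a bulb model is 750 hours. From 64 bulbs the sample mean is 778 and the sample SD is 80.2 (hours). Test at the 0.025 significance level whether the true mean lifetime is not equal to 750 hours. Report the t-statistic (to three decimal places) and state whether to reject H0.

H0: μ = 750; H1: μ ≠ 750 (one-sample t-test, two-sided).
t = (x̄ − μ₀)/(s/√n) = (778 − 750)/(80.2/√64) = 2.793
df = n − 1 = 63
Two-sided p-value ≈ 0.0069
Since p ≈ 0.0069 < α = 0.025, reject H0; the data support H1.

t = 2.793; reject H0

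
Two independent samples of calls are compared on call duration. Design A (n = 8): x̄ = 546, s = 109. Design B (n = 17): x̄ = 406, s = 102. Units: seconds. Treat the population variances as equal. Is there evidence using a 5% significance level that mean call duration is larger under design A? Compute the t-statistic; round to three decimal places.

3.134

Let group 1 = design A, group 2 = design B. H0: μ_1 = μ_2; H1: μ_1 > μ_2 (two-sample pooled-variance t-test, right-tailed).
s_p² = [(8−1)·109² + (17−1)·102²]/(8+17−2) = 10853.5
t = (546 − 406)/√[10853.5·(1/8 + 1/17)] = 3.134
df = n₁ + n₂ − 2 = 23
p-value = P(T ≥ 3.134) ≈ 0.0023
Since p ≈ 0.0023 < α = 0.05, reject H0; the data support H1.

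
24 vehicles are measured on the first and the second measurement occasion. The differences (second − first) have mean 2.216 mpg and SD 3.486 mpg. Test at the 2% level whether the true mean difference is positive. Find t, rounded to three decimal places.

3.114

H0: μ_d = 0; H1: μ_d > 0 (paired t-test on the differences, right-tailed).
t = d̄/(s_d/√n) = 2.216/(3.486/√24) = 3.114
df = n − 1 = 23
p-value = P(T ≥ 3.114) ≈ 0.0024
Since p ≈ 0.0024 < α = 0.02, reject H0; the data support H1.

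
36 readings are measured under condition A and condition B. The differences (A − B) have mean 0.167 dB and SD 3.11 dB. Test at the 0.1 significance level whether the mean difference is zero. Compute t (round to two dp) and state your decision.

t = 0.32; fail to reject H0

H0: μ_d = 0; H1: μ_d ≠ 0 (paired t-test on the differences, two-sided).
t = d̄/(s_d/√n) = 0.167/(3.11/√36) = 0.32
df = n − 1 = 35
Two-sided p-value ≈ 0.7492
Since p ≈ 0.7492 > α = 0.1, fail to reject H0; the data do not provide sufficient evidence against H0.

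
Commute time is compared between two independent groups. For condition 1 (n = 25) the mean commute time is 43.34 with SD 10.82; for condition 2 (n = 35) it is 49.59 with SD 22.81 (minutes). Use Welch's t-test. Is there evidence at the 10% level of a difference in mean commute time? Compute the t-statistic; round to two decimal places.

Let group 1 = condition 1, group 2 = condition 2. H0: μ_1 = μ_2; H1: μ_1 ≠ μ_2 (Welch's two-sample t-test, two-sided).
t = (x̄_1 − x̄_2)/√(s_1²/n_1 + s_2²/n_2) = (43.34 − 49.59)/√(10.82²/25 + 22.81²/35) = -1.41
Welch–Satterthwaite df ≈ 51.55
Two-sided p-value ≈ 0.1635
Since p ≈ 0.1635 > α = 0.1, fail to reject H0; the data do not provide sufficient evidence against H0.

-1.41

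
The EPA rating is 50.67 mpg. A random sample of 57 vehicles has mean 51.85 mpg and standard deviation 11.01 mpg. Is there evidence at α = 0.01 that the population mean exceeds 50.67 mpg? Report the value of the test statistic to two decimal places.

H0: μ = 50.67; H1: μ > 50.67 (one-sample t-test, right-tailed).
t = (x̄ − μ₀)/(s/√n) = (51.85 − 50.67)/(11.01/√57) = 0.81
df = n − 1 = 56
p-value = P(T ≥ 0.81) ≈ 0.2109
Since p ≈ 0.2109 > α = 0.01, fail to reject H0; the evidence is not statistically significant.

0.81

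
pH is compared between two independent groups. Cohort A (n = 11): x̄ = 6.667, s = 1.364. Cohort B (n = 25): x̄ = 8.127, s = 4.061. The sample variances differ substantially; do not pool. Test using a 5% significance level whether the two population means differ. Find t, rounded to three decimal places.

-1.604

Let group 1 = cohort A, group 2 = cohort B. H0: μ_1 = μ_2; H1: μ_1 ≠ μ_2 (Welch's two-sample t-test, two-sided).
t = (x̄_1 − x̄_2)/√(s_1²/n_1 + s_2²/n_2) = (6.667 − 8.127)/√(1.364²/11 + 4.061²/25) = -1.604
Welch–Satterthwaite df ≈ 32.72
Two-sided p-value ≈ 0.118
Since p ≈ 0.118 > α = 0.05, fail to reject H0; the data do not provide sufficient evidence against H0.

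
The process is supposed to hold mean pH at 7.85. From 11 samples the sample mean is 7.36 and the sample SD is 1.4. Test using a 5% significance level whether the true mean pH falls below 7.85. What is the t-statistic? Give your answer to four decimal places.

-1.1608

H0: μ = 7.85; H1: μ < 7.85 (one-sample t-test, left-tailed).
t = (x̄ − μ₀)/(s/√n) = (7.36 − 7.85)/(1.4/√11) = -1.1608
df = n − 1 = 10
p-value = P(T ≤ -1.1608) ≈ 0.136
Since p ≈ 0.136 > α = 0.05, fail to reject H0; the data do not provide sufficient evidence against H0.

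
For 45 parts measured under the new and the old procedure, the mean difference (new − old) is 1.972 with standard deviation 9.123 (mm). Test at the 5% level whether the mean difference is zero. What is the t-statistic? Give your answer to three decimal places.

H0: μ_d = 0; H1: μ_d ≠ 0 (paired t-test on the differences, two-sided).
t = d̄/(s_d/√n) = 1.972/(9.123/√45) = 1.450
df = n − 1 = 44
Two-sided p-value ≈ 0.154
Since p ≈ 0.154 > α = 0.05, fail to reject H0; the data do not provide sufficient evidence against H0.

1.450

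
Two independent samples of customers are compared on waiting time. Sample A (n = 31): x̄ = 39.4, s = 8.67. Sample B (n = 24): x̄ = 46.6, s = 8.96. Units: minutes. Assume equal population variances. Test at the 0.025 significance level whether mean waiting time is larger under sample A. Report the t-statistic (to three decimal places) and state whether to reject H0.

t = -3.010; fail to reject H0

Let group 1 = sample A, group 2 = sample B. H0: μ_1 = μ_2; H1: μ_1 > μ_2 (two-sample pooled-variance t-test, right-tailed).
s_p² = [(31−1)·8.67² + (24−1)·8.96²]/(31+24−2) = 77.3876
t = (39.4 − 46.6)/√[77.3876·(1/31 + 1/24)] = -3.010
df = n₁ + n₂ − 2 = 53
p-value = P(T ≥ -3.010) ≈ 0.998
Since p ≈ 0.998 > α = 0.025, fail to reject H0; the data do not provide sufficient evidence against H0.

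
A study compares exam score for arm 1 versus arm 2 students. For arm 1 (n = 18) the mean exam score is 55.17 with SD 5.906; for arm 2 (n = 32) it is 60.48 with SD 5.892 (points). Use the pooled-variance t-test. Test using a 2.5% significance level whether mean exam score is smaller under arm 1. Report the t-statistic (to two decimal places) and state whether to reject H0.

Let group 1 = arm 1, group 2 = arm 2. H0: μ_1 = μ_2; H1: μ_1 < μ_2 (two-sample pooled-variance t-test, left-tailed).
s_p² = [(18−1)·5.906² + (32−1)·5.892²]/(18+32−2) = 34.7742
t = (55.17 − 60.48)/√[34.7742·(1/18 + 1/32)] = -3.06
df = n₁ + n₂ − 2 = 48
p-value = P(T ≤ -3.06) ≈ 0.002
Since p ≈ 0.002 < α = 0.025, reject H0; the data support H1.

t = -3.06; reject H0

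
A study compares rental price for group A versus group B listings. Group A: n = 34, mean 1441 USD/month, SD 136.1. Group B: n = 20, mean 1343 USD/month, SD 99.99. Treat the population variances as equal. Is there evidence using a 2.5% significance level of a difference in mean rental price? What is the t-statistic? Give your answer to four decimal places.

Let group 1 = group A, group 2 = group B. H0: μ_1 = μ_2; H1: μ_1 ≠ μ_2 (two-sample pooled-variance t-test, two-sided).
s_p² = [(34−1)·136.1² + (20−1)·99.99²]/(34+20−2) = 15408.2
t = (1441 − 1343)/√[15408.2·(1/34 + 1/20)] = 2.8016
df = n₁ + n₂ − 2 = 52
Two-sided p-value ≈ 0.007
Since p ≈ 0.007 < α = 0.025, reject H0; the data support H1.

2.8016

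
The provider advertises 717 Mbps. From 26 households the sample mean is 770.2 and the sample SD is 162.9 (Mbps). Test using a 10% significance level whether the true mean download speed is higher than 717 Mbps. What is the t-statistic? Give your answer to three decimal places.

1.665

H0: μ = 717; H1: μ > 717 (one-sample t-test, right-tailed).
t = (x̄ − μ₀)/(s/√n) = (770.2 − 717)/(162.9/√26) = 1.665
df = n − 1 = 25
p-value = P(T ≥ 1.665) ≈ 0.054
Since p ≈ 0.054 < α = 0.1, reject H0; the evidence is statistically significant.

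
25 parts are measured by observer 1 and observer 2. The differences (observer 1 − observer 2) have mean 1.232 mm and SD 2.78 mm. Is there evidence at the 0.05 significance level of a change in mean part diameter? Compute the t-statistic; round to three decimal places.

2.216

H0: μ_d = 0; H1: μ_d ≠ 0 (paired t-test on the differences, two-sided).
t = d̄/(s_d/√n) = 1.232/(2.78/√25) = 2.216
df = n − 1 = 24
Two-sided p-value ≈ 0.036
Since p ≈ 0.036 < α = 0.05, reject H0; the data support H1.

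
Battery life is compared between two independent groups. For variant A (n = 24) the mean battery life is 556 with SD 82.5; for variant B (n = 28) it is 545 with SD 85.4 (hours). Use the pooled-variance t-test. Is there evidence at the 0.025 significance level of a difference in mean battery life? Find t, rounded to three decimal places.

Let group 1 = variant A, group 2 = variant B. H0: μ_1 = μ_2; H1: μ_1 ≠ μ_2 (two-sample pooled-variance t-test, two-sided).
s_p² = [(24−1)·82.5² + (28−1)·85.4²]/(24+28−2) = 7069.18
t = (556 − 545)/√[7069.18·(1/24 + 1/28)] = 0.470
df = n₁ + n₂ − 2 = 50
Two-sided p-value ≈ 0.6402
Since p ≈ 0.6402 > α = 0.025, fail to reject H0; the data do not provide sufficient evidence against H0.

0.470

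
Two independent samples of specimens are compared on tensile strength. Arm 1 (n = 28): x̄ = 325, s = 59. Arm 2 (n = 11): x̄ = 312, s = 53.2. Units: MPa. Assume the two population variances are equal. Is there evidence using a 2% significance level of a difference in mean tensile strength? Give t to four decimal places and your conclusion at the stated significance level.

t = 0.6355; fail to reject H0

Let group 1 = arm 1, group 2 = arm 2. H0: μ_1 = μ_2; H1: μ_1 ≠ μ_2 (two-sample pooled-variance t-test, two-sided).
s_p² = [(28−1)·59² + (11−1)·53.2²]/(28+11−2) = 3305.12
t = (325 − 312)/√[3305.12·(1/28 + 1/11)] = 0.6355
df = n₁ + n₂ − 2 = 37
Two-sided p-value ≈ 0.529
Since p ≈ 0.529 > α = 0.02, fail to reject H0; the data do not provide sufficient evidence against H0.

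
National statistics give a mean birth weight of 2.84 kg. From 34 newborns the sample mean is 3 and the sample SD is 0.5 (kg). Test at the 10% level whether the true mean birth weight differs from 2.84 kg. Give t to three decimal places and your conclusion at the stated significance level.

H0: μ = 2.84; H1: μ ≠ 2.84 (one-sample t-test, two-sided).
t = (x̄ − μ₀)/(s/√n) = (3 − 2.84)/(0.5/√34) = 1.866
df = n − 1 = 33
Two-sided p-value ≈ 0.0710
Since p ≈ 0.0710 < α = 0.1, reject H0; the data support H1.

t = 1.866; reject H0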